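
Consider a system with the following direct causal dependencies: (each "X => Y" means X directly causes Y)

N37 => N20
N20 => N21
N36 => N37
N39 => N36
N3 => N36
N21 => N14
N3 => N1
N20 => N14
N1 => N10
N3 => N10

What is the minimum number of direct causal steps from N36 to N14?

Shortest chain: N36 → N37 → N20 → N14.

3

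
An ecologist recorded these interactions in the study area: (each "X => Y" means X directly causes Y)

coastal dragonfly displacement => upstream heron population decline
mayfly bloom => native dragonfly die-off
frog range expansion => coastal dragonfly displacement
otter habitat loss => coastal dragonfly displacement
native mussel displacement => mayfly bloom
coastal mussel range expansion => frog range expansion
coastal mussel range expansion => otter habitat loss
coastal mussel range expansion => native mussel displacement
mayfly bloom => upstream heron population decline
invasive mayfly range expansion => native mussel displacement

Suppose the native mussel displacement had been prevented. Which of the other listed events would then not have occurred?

Downstream of the native mussel displacement: the mayfly bloom, the upstream heron population decline, the native dragonfly die-off.
Of those, still caused via another path: the upstream heron population decline.
The remainder have no surviving cause.

the mayfly bloom, the native dragonfly die-off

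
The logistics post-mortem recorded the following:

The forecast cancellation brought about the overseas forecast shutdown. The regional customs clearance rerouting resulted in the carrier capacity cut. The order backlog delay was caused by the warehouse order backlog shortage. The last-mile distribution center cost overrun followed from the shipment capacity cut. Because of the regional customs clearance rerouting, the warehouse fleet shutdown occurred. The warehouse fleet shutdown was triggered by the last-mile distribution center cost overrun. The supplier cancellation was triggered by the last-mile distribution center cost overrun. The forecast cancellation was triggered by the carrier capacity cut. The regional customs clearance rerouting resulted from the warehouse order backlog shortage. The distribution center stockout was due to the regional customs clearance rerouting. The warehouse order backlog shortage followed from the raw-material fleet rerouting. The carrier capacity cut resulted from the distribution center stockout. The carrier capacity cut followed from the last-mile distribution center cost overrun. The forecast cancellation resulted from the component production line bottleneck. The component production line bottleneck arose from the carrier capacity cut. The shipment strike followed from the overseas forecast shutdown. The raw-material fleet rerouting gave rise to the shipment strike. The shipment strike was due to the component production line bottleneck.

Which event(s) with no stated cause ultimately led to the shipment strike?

the raw-material fleet rerouting, the shipment capacity cut

Tracing upstream from the shipment strike: the shipment strike ← the raw-material fleet rerouting.
A separate upstream branch: the shipment strike ← the component production line bottleneck ← the carrier capacity cut ← the last-mile distribution center cost overrun ← the shipment capacity cut.
Each of those chain origins has no stated cause.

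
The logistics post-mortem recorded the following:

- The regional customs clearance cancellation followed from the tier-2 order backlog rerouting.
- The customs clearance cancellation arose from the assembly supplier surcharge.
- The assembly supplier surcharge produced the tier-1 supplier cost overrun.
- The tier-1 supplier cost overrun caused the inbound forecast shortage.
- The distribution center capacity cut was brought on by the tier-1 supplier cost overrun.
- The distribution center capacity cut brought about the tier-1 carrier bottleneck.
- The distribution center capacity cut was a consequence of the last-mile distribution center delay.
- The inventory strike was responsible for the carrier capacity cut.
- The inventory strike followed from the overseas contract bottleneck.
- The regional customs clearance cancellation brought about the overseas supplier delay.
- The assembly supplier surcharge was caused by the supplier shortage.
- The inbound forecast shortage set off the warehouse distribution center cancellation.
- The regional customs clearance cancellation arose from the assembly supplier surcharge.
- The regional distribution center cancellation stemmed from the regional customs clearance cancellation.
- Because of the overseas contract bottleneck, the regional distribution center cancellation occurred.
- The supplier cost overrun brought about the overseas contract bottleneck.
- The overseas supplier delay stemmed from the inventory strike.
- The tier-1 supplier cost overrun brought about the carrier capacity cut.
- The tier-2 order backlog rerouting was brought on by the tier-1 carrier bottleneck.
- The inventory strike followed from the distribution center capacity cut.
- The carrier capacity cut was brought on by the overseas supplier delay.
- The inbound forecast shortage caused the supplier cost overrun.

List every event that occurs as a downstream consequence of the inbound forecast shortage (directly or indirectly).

the carrier capacity cut, the inventory strike, the overseas contract bottleneck, the overseas supplier delay, the regional distribution center cancellation, the supplier cost overrun, the warehouse distribution center cancellation

Direct effects: the supplier cost overrun, the warehouse distribution center cancellation.
2 steps out: the overseas contract bottleneck.
3 steps out: the inventory strike, the regional distribution center cancellation.
4 steps out: the overseas supplier delay, the carrier capacity cut.
Not reachable from it: the supplier shortage, the assembly supplier surcharge, the tier-1 supplier cost overrun, the customs clearance cancellation, the distribution center capacity cut, the tier-1 carrier bottleneck, the tier-2 order backlog rerouting, the regional customs clearance cancellation, the last-mile distribution center delay.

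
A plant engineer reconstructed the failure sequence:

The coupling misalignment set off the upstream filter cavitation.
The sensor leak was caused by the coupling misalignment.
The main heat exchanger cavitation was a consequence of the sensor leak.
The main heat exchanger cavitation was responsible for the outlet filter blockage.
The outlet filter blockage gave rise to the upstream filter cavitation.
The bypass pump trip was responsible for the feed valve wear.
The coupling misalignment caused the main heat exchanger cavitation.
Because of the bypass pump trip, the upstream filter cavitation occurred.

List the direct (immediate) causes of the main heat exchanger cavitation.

the coupling misalignment, the sensor leak → the main heat exchanger cavitation with nothing further upstream stated.

the coupling misalignment, the sensor leak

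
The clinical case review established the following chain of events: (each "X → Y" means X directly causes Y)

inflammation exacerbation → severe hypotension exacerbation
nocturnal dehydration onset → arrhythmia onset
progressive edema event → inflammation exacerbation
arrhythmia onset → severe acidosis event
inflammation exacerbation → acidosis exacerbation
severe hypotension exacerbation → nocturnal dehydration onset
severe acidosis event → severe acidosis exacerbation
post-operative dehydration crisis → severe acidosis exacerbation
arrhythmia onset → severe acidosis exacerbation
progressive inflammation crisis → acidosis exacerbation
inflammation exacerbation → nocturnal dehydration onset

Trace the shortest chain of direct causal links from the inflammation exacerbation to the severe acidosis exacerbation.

the inflammation exacerbation → the nocturnal dehydration onset
the nocturnal dehydration onset → the arrhythmia onset
the arrhythmia onset → the severe acidosis exacerbation
Length: 3 steps.

the inflammation exacerbation → the nocturnal dehydration onset → the arrhythmia onset → the severe acidosis exacerbation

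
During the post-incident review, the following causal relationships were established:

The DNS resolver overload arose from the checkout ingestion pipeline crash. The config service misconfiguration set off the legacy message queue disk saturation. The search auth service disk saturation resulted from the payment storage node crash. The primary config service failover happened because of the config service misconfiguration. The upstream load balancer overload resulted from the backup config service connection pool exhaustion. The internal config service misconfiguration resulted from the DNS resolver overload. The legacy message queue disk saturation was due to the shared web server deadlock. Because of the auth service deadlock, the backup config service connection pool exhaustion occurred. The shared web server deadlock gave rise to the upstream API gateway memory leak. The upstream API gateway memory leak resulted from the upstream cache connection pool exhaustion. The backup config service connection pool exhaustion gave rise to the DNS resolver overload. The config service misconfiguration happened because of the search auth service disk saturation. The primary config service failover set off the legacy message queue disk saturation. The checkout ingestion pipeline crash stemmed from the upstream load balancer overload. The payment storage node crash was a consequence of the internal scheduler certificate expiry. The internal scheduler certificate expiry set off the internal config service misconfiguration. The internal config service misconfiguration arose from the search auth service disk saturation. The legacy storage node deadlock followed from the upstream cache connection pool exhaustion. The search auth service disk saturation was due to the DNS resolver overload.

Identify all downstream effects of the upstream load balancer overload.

the DNS resolver overload, the checkout ingestion pipeline crash, the config service misconfiguration, the internal config service misconfiguration, the legacy message queue disk saturation, the primary config service failover, the search auth service disk saturation

Direct effects: the checkout ingestion pipeline crash.
2 steps out: the DNS resolver overload.
3 steps out: the search auth service disk saturation, the internal config service misconfiguration.
4 steps out: the config service misconfiguration.
5 steps out: the primary config service failover, the legacy message queue disk saturation.
Not reachable from it: the internal scheduler certificate expiry, the payment storage node crash, the upstream cache connection pool exhaustion, the auth service deadlock, the backup config service connection pool exhaustion, the legacy storage node deadlock, the shared web server deadlock, the upstream API gateway memory leak.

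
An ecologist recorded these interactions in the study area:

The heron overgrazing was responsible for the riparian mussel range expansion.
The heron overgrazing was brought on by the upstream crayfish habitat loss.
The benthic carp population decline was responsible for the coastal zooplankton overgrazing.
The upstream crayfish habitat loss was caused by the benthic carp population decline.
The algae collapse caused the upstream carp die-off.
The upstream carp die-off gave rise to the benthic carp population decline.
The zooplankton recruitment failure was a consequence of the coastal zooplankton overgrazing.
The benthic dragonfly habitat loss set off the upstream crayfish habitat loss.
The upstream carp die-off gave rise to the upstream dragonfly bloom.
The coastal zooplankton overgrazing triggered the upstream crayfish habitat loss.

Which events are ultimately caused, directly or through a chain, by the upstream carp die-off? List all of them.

Direct effects: the upstream dragonfly bloom, the benthic carp population decline.
2 steps out: the coastal zooplankton overgrazing, the upstream crayfish habitat loss.
3 steps out: the heron overgrazing, the zooplankton recruitment failure.
4 steps out: the riparian mussel range expansion.
Not reachable from it: the algae collapse, the benthic dragonfly habitat loss.

the benthic carp population decline, the coastal zooplankton overgrazing, the heron overgrazing, the riparian mussel range expansion, the upstream crayfish habitat loss, the upstream dragonfly bloom, the zooplankton recruitment failure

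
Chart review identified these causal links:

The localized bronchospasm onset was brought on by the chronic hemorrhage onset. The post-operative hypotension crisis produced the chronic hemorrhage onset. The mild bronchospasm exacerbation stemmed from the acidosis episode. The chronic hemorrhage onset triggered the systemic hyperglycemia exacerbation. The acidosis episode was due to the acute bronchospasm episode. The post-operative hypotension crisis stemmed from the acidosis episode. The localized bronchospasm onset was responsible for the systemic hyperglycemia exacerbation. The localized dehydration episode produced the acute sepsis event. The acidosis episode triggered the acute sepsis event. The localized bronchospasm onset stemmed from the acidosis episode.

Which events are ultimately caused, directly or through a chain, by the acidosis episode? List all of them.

the acute sepsis event, the chronic hemorrhage onset, the localized bronchospasm onset, the mild bronchospasm exacerbation, the post-operative hypotension crisis, the systemic hyperglycemia exacerbation

Direct effects: the mild bronchospasm exacerbation, the acute sepsis event, the post-operative hypotension crisis, the localized bronchospasm onset.
2 steps out: the chronic hemorrhage onset, the systemic hyperglycemia exacerbation.
Not reachable from it: the acute bronchospasm episode, the localized dehydration episode.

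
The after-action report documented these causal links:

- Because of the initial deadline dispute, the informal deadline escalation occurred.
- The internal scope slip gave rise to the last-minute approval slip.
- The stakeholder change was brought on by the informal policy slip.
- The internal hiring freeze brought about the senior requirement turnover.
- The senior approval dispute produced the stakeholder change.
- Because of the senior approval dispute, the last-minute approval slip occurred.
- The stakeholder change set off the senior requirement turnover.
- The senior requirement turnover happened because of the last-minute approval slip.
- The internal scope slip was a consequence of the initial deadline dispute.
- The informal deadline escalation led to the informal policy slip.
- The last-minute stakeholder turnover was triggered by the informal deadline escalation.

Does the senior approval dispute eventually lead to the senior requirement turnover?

Yes

There is a causal chain: the senior approval dispute → the stakeholder change → the senior requirement turnover.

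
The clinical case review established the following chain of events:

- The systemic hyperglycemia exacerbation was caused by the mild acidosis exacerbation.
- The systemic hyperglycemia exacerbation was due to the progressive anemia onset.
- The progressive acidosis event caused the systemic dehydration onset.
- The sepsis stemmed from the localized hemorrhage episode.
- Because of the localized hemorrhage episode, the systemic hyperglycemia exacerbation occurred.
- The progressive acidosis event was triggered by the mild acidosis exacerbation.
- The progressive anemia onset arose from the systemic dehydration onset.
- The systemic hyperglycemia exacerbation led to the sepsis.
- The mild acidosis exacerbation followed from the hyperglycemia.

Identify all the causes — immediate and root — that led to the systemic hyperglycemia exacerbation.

the hyperglycemia, the localized hemorrhage episode, the mild acidosis exacerbation, the progressive acidosis event, the progressive anemia onset, the systemic dehydration onset

Immediate causes of the systemic hyperglycemia exacerbation: the mild acidosis exacerbation, the localized hemorrhage episode, the progressive anemia onset.
Further upstream: the hyperglycemia, the progressive acidosis event, the systemic dehydration onset.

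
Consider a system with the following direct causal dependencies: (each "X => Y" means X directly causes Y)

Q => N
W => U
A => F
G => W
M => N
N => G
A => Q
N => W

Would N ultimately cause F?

No

N leads to G, W, U; F is not among them.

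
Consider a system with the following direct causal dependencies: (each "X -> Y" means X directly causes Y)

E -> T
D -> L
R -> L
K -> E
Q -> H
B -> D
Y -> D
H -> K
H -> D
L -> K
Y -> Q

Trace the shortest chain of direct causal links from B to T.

B → D → L → K → E → T

B → D
D → L
L → K
K → E
E → T
Length: 5 steps.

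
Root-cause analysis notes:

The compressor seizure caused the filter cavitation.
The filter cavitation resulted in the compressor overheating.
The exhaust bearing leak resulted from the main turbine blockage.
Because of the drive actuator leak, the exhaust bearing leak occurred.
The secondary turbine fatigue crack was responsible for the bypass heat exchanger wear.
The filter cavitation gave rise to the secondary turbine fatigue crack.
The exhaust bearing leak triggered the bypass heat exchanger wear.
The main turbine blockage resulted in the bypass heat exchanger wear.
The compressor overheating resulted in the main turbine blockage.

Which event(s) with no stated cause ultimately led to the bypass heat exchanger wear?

the compressor seizure, the drive actuator leak

Tracing upstream from the bypass heat exchanger wear: the bypass heat exchanger wear ← the secondary turbine fatigue crack ← the filter cavitation ← the compressor seizure.
A separate upstream branch: the bypass heat exchanger wear ← the exhaust bearing leak ← the drive actuator leak.
Each of those chain origins has no stated cause.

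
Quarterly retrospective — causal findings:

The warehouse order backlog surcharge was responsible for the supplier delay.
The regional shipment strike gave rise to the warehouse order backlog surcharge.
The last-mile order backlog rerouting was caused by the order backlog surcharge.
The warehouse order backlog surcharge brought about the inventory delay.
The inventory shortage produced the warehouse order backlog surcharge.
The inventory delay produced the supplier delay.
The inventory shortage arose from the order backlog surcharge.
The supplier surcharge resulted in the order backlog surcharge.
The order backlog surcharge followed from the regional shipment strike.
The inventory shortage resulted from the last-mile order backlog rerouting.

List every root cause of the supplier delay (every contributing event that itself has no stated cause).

Tracing upstream from the supplier delay: the supplier delay ← the warehouse order backlog surcharge ← the regional shipment strike.
A separate upstream branch: the supplier delay ← the warehouse order backlog surcharge ← the inventory shortage ← the order backlog surcharge ← the supplier surcharge.
Each of those chain origins has no stated cause.

the regional shipment strike, the supplier surcharge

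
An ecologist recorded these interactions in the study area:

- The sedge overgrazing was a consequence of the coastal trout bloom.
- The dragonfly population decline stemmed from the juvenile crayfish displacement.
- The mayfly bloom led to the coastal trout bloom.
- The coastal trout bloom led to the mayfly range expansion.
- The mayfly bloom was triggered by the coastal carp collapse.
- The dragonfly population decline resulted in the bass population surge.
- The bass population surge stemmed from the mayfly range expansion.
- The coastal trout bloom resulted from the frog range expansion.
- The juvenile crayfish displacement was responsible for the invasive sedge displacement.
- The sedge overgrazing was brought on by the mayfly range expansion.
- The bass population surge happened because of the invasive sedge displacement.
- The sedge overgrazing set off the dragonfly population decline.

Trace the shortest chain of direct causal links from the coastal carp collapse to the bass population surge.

the coastal carp collapse → the mayfly bloom → the coastal trout bloom → the mayfly range expansion → the bass population surge

the coastal carp collapse → the mayfly bloom
the mayfly bloom → the coastal trout bloom
the coastal trout bloom → the mayfly range expansion
the mayfly range expansion → the bass population surge
Length: 4 steps.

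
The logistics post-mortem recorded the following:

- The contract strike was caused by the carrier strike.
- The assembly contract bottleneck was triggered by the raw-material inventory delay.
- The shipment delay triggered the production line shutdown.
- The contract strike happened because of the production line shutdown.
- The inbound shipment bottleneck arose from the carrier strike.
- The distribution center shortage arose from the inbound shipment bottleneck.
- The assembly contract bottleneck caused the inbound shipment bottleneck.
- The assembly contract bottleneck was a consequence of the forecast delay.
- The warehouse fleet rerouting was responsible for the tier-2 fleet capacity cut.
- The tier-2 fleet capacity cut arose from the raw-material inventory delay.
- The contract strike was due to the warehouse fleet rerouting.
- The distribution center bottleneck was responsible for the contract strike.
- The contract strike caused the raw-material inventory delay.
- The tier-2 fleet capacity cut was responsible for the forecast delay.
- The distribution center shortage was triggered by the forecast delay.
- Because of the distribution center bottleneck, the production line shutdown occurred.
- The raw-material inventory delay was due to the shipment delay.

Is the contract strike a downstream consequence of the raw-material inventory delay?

The raw-material inventory delay leads to the tier-2 fleet capacity cut, the forecast delay, the assembly contract bottleneck, the inbound shipment bottleneck, the distribution center shortage; the contract strike is not among them.

No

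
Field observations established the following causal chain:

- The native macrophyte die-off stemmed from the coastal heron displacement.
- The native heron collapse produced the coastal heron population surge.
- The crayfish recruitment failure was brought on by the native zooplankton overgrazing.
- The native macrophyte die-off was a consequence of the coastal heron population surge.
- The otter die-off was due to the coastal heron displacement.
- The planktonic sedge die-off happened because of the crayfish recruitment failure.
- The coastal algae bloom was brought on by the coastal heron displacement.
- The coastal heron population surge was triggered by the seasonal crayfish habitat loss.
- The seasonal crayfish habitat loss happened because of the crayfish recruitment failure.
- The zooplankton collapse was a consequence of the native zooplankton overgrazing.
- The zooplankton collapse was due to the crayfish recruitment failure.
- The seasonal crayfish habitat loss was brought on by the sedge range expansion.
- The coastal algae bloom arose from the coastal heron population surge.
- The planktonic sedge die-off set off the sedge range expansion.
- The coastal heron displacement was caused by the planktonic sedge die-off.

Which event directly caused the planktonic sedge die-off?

Upstream contributors include the native zooplankton overgrazing, but only the crayfish recruitment failure feeds directly into the planktonic sedge die-off.

the crayfish recruitment failure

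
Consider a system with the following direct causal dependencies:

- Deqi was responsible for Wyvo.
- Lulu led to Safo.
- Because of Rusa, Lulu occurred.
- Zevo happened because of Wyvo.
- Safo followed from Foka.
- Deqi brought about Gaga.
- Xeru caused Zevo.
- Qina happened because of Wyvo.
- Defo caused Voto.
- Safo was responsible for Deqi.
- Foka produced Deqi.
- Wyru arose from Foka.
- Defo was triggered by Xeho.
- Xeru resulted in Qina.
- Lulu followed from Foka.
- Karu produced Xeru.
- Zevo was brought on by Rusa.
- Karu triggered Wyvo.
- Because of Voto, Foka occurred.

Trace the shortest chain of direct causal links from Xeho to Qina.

Xeho → Defo → Voto → Foka → Deqi → Wyvo → Qina

Xeho → Defo
Defo → Voto
Voto → Foka
Foka → Deqi
Deqi → Wyvo
Wyvo → Qina
Length: 6 steps.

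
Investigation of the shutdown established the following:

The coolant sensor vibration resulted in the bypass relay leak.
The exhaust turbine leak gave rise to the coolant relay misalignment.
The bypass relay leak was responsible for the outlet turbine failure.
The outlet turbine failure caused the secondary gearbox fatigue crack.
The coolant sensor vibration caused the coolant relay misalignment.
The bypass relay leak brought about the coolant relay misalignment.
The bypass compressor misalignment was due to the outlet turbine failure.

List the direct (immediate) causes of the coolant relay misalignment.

the bypass relay leak, the coolant sensor vibration, the exhaust turbine leak

the bypass relay leak, the coolant sensor vibration, the exhaust turbine leak → the coolant relay misalignment with nothing further upstream stated.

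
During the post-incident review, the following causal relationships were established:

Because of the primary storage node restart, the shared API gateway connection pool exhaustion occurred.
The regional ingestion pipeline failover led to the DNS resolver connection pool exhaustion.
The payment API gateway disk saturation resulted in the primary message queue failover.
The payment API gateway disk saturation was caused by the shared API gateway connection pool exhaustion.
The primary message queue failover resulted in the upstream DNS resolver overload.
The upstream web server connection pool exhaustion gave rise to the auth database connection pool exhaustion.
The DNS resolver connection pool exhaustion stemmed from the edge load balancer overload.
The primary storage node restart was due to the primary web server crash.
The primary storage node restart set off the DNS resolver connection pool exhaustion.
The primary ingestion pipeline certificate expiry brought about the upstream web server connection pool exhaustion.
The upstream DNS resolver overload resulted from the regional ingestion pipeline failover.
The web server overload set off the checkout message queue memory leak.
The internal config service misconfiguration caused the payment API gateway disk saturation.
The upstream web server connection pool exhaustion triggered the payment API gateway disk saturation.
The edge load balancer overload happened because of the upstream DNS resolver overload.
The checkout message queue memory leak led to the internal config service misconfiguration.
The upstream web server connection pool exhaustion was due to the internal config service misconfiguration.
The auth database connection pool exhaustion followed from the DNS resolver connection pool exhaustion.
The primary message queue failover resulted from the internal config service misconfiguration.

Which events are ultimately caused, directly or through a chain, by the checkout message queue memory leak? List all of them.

the DNS resolver connection pool exhaustion, the auth database connection pool exhaustion, the edge load balancer overload, the internal config service misconfiguration, the payment API gateway disk saturation, the primary message queue failover, the upstream DNS resolver overload, the upstream web server connection pool exhaustion

Direct effects: the internal config service misconfiguration.
2 steps out: the upstream web server connection pool exhaustion, the payment API gateway disk saturation, the primary message queue failover.
3 steps out: the upstream DNS resolver overload, the auth database connection pool exhaustion.
4 steps out: the edge load balancer overload.
5 steps out: the DNS resolver connection pool exhaustion.
Not reachable from it: the primary ingestion pipeline certificate expiry, the web server overload, the regional ingestion pipeline failover, the primary web server crash, the primary storage node restart, the shared API gateway connection pool exhaustion.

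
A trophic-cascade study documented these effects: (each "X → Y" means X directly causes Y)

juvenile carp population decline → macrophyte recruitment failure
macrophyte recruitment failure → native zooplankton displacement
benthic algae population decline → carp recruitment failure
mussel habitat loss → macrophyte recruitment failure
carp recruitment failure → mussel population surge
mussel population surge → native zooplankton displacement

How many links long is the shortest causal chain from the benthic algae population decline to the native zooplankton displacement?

Shortest chain: the benthic algae population decline → the carp recruitment failure → the mussel population surge → the native zooplankton displacement.

3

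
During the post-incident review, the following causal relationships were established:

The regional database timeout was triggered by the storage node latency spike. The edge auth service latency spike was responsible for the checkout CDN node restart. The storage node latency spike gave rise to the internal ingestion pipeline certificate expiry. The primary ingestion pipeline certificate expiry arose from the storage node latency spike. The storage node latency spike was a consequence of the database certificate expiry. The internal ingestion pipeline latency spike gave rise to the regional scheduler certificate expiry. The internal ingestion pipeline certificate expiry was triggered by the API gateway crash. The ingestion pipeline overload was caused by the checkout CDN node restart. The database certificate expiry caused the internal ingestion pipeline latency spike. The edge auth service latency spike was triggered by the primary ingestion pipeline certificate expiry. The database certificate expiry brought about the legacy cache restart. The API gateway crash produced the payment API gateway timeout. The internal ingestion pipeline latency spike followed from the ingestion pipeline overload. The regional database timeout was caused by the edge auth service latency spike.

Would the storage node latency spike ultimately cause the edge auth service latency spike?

There is a causal chain: the storage node latency spike → the primary ingestion pipeline certificate expiry → the edge auth service latency spike.

Yes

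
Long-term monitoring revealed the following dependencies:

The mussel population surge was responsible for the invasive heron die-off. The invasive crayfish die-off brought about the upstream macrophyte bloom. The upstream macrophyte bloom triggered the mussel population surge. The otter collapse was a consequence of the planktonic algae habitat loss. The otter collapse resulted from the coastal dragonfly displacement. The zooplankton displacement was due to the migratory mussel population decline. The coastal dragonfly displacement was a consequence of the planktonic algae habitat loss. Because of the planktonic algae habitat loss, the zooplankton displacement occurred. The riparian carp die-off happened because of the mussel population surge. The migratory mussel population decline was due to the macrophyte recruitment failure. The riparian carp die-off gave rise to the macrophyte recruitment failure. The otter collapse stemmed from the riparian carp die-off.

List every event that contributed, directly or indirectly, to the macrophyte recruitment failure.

Immediate cause of the macrophyte recruitment failure: the riparian carp die-off.
Further upstream: the invasive crayfish die-off, the upstream macrophyte bloom, the mussel population surge.

the invasive crayfish die-off, the mussel population surge, the riparian carp die-off, the upstream macrophyte bloom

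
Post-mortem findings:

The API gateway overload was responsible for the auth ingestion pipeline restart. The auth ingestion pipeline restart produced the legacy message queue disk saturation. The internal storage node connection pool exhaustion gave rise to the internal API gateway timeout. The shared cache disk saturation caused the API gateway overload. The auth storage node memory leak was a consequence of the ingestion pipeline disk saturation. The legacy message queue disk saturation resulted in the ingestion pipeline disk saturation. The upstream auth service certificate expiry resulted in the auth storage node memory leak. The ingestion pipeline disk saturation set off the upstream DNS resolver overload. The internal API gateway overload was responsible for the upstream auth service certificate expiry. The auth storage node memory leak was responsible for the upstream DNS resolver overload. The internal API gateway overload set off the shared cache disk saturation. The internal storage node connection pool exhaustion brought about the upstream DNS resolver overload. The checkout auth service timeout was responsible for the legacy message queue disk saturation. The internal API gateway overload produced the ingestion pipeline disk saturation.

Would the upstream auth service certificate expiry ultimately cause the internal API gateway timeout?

The upstream auth service certificate expiry leads to the auth storage node memory leak, the upstream DNS resolver overload; the internal API gateway timeout is not among them.

No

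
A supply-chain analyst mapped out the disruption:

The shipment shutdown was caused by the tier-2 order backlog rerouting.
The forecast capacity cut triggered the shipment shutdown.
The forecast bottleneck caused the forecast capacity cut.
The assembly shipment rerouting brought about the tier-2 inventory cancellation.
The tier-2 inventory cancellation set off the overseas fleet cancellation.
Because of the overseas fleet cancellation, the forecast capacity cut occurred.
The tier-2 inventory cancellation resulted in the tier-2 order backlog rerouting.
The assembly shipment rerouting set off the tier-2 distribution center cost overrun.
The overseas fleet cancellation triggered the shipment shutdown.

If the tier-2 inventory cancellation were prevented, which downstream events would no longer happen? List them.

Downstream of the tier-2 inventory cancellation: the tier-2 order backlog rerouting, the overseas fleet cancellation, the forecast capacity cut, the shipment shutdown.
Of those, still caused via another path: the forecast capacity cut, the shipment shutdown.
The remainder have no surviving cause.

the overseas fleet cancellation, the tier-2 order backlog rerouting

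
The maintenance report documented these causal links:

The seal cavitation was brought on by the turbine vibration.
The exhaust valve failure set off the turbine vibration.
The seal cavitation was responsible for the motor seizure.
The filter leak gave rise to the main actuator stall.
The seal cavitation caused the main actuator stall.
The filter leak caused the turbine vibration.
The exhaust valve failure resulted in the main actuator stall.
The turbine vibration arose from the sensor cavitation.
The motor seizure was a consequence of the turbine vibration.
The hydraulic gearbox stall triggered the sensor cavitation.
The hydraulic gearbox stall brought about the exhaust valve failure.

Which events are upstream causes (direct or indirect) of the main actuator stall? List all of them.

Immediate causes of the main actuator stall: the filter leak, the exhaust valve failure, the seal cavitation.
Further upstream: the hydraulic gearbox stall, the sensor cavitation, the turbine vibration.

the exhaust valve failure, the filter leak, the hydraulic gearbox stall, the seal cavitation, the sensor cavitation, the turbine vibration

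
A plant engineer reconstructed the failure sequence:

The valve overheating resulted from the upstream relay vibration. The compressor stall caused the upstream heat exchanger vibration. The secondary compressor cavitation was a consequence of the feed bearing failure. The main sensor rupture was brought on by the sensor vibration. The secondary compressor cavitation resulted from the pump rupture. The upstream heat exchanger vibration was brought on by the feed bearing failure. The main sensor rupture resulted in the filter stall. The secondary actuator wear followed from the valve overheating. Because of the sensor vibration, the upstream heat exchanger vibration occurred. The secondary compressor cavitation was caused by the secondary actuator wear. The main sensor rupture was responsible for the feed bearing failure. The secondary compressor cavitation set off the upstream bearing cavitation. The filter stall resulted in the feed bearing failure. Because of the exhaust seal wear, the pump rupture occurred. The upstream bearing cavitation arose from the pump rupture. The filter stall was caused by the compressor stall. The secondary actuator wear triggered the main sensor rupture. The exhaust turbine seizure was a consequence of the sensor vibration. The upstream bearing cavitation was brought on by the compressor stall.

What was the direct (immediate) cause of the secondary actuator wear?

the valve overheating

Upstream contributors include the upstream relay vibration, but only the valve overheating feeds directly into the secondary actuator wear.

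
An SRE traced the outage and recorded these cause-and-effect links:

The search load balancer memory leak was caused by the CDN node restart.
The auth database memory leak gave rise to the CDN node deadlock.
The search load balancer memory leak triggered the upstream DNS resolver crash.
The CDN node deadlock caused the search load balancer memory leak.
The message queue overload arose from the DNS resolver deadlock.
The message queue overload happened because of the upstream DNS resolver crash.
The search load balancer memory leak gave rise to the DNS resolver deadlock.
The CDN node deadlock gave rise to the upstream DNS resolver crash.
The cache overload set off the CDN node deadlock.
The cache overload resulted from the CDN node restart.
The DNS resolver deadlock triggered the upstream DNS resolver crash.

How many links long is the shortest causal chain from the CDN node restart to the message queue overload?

Shortest chain: the CDN node restart → the search load balancer memory leak → the DNS resolver deadlock → the message queue overload.

3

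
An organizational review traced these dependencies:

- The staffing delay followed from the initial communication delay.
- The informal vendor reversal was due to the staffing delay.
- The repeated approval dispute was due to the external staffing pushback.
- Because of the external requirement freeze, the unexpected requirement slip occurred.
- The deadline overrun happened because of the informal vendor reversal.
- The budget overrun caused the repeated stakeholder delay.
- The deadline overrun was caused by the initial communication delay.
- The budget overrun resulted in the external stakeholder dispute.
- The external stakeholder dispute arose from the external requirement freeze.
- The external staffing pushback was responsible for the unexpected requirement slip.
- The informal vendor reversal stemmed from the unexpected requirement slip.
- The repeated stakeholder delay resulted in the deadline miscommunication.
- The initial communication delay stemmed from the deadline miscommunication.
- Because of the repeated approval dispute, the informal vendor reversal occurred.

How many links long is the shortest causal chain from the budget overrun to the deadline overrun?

Shortest chain: the budget overrun → the repeated stakeholder delay → the deadline miscommunication → the initial communication delay → the deadline overrun.

4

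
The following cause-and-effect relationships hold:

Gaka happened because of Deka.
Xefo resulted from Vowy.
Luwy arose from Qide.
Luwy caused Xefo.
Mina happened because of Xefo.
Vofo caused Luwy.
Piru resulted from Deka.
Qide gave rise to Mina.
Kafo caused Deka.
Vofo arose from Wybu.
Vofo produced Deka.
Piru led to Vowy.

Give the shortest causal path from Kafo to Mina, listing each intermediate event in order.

Kafo → Deka
Deka → Piru
Piru → Vowy
Vowy → Xefo
Xefo → Mina
Length: 5 steps.

Kafo → Deka → Piru → Vowy → Xefo → Mina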